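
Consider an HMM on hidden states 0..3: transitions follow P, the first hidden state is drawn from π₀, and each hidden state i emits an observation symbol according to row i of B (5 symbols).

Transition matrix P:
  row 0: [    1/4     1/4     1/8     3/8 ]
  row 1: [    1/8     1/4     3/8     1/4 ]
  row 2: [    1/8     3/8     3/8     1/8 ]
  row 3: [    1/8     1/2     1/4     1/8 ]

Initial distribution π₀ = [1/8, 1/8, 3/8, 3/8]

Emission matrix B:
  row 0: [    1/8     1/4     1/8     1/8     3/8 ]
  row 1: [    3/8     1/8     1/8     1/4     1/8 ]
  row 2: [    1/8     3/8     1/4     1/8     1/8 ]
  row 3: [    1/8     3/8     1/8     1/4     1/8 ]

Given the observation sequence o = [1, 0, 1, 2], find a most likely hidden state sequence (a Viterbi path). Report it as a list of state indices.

t=0: δ = [3.125e-02, 1.562e-02, 1.406e-01, 1.406e-01]  (obs o_0=1)
t=1: δ = [2.197e-03, 2.637e-02, 6.592e-03, 2.197e-03]  ψ = [2, 3, 2, 2]  (obs o_1=0)
t=2: δ = [8.240e-04, 8.240e-04, 3.708e-03, 2.472e-03]  ψ = [1, 1, 1, 1]  (obs o_2=1)
t=3: δ = [5.794e-05, 1.738e-04, 3.476e-04, 5.794e-05]  ψ = [2, 2, 2, 2]  (obs o_3=2)
backtrack: best end state = 2; path = [3, 1, 2, 2]

path = [3, 1, 2, 2]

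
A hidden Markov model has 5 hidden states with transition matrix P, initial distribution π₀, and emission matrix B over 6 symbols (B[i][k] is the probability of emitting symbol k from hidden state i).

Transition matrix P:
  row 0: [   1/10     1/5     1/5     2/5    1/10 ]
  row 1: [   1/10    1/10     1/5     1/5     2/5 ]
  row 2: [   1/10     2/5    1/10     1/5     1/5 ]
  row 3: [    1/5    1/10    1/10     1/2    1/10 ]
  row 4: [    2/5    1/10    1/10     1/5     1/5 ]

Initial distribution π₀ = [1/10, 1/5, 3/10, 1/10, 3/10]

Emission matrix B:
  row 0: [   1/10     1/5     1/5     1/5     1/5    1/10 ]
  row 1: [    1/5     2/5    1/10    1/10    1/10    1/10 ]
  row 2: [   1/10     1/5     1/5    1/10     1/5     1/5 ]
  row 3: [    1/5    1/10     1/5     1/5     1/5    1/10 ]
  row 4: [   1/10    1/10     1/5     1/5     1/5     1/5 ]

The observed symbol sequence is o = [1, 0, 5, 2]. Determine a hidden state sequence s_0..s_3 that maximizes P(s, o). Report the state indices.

path = [2, 1, 4, 0]

t=0: δ = [2.000e-02, 8.000e-02, 6.000e-02, 1.000e-02, 3.000e-02]  (obs o_0=1)
t=1: δ = [1.200e-03, 4.800e-03, 1.600e-03, 3.200e-03, 3.200e-03]  ψ = [4, 2, 1, 1, 1]  (obs o_1=0)
t=2: δ = [1.280e-04, 6.400e-05, 1.920e-04, 1.600e-04, 3.840e-04]  ψ = [4, 2, 1, 3, 1]  (obs o_2=5)
t=3: δ = [3.072e-05, 7.680e-06, 7.680e-06, 1.600e-05, 1.536e-05]  ψ = [4, 2, 4, 3, 4]  (obs o_3=2)
backtrack: best end state = 0; path = [2, 1, 4, 0]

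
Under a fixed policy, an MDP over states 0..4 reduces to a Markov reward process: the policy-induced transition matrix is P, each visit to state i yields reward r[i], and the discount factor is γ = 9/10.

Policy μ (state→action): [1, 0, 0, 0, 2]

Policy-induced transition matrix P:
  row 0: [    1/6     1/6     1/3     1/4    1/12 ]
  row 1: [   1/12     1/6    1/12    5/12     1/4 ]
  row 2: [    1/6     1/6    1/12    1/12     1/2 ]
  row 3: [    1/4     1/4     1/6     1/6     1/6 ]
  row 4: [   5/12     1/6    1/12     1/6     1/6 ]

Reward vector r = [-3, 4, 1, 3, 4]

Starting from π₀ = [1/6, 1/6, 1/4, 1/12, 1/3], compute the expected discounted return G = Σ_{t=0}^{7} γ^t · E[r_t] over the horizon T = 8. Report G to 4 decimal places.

t=0: π = [0.1667, 0.1667, 0.2500, 0.0833, 0.3333], E[r] = 2.0000, γ^t·E[r] = 2.000000, running G = 2.000000
t=1: π = [0.2431, 0.1736, 0.1319, 0.2014, 0.2500], E[r] = 1.7014, γ^t·E[r] = 1.531250, running G = 3.531250
t=2: π = [0.2315, 0.1834, 0.1609, 0.2193, 0.2049], E[r] = 1.6777, γ^t·E[r] = 1.358906, running G = 4.890156
t=3: π = [0.2209, 0.1849, 0.1595, 0.2184, 0.2163], E[r] = 1.7570, γ^t·E[r] = 1.280883, running G = 6.171039
t=4: π = [0.2235, 0.1849, 0.1568, 0.2180, 0.2168], E[r] = 1.7470, γ^t·E[r] = 1.146224, running G = 7.317263
t=5: π = [0.2236, 0.1848, 0.1574, 0.2184, 0.2157], E[r] = 1.7439, γ^t·E[r] = 1.029778, running G = 8.347041
t=6: π = [0.2234, 0.1849, 0.1574, 0.2184, 0.2159], E[r] = 1.7455, γ^t·E[r] = 0.927642, running G = 9.274683
t=7: π = [0.2234, 0.1849, 0.1574, 0.2184, 0.2159], E[r] = 1.7454, γ^t·E[r] = 0.834838, running G = 10.109521

G = 10.1095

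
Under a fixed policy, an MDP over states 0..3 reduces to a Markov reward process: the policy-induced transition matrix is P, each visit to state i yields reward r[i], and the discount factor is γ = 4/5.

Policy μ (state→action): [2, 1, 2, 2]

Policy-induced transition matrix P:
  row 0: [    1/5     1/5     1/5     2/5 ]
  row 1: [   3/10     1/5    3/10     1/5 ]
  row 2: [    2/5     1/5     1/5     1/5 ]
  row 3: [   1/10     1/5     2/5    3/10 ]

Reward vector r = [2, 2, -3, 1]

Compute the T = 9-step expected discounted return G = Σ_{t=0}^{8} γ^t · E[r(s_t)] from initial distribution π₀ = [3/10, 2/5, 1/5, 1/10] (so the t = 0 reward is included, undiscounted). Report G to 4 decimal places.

t=0: π = [0.3000, 0.4000, 0.2000, 0.1000], E[r] = 0.9000, γ^t·E[r] = 0.900000, running G = 0.900000
t=1: π = [0.2700, 0.2000, 0.2600, 0.2700], E[r] = 0.4300, γ^t·E[r] = 0.344000, running G = 1.244000
t=2: π = [0.2450, 0.2000, 0.2740, 0.2810], E[r] = 0.3490, γ^t·E[r] = 0.223360, running G = 1.467360
t=3: π = [0.2467, 0.2000, 0.2762, 0.2771], E[r] = 0.3419, γ^t·E[r] = 0.175053, running G = 1.642413
t=4: π = [0.2475, 0.2000, 0.2754, 0.2771], E[r] = 0.3459, γ^t·E[r] = 0.141660, running G = 1.784073
t=5: π = [0.2474, 0.2000, 0.2754, 0.2772], E[r] = 0.3457, γ^t·E[r] = 0.113292, running G = 1.897365
t=6: π = [0.2474, 0.2000, 0.2754, 0.2772], E[r] = 0.3456, γ^t·E[r] = 0.090595, running G = 1.987960
t=7: π = [0.2474, 0.2000, 0.2754, 0.2772], E[r] = 0.3456, γ^t·E[r] = 0.072480, running G = 2.060440
t=8: π = [0.2474, 0.2000, 0.2754, 0.2772], E[r] = 0.3456, γ^t·E[r] = 0.057985, running G = 2.118424

G = 2.1184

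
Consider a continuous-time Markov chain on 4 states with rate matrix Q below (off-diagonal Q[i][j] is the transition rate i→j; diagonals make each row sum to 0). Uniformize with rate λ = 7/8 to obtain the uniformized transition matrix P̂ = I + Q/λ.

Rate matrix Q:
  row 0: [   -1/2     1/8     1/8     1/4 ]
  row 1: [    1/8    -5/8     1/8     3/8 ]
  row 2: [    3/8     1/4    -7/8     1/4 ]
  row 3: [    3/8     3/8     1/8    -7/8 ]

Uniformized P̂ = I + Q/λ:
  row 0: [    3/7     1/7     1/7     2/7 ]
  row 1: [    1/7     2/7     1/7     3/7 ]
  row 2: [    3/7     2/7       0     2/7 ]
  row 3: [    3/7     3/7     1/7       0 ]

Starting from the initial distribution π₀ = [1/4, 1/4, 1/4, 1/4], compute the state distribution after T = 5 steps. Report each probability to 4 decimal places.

π = [0.3510, 0.2717, 0.1250, 0.2523]

t=0: π = [0.2500, 0.2500, 0.2500, 0.2500]
t=1: π = [0.3571, 0.2857, 0.1071, 0.2500]
t=2: π = [0.3469, 0.2704, 0.1276, 0.2551]
t=3: π = [0.3513, 0.2726, 0.1246, 0.2515]
t=4: π = [0.3507, 0.2714, 0.1251, 0.2528]
t=5: π = [0.3510, 0.2717, 0.1250, 0.2523]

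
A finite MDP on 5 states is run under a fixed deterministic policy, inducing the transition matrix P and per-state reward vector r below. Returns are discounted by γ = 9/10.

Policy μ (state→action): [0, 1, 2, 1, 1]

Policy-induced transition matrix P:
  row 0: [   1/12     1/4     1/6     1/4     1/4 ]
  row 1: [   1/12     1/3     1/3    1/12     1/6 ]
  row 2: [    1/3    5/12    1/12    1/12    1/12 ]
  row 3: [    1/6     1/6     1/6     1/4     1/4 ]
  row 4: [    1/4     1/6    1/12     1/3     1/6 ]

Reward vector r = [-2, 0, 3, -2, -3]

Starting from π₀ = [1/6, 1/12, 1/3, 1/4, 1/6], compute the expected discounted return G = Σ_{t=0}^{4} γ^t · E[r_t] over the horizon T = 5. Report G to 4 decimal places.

t=0: π = [0.1667, 0.0833, 0.3333, 0.2500, 0.1667], E[r] = -0.3333, γ^t·E[r] = -0.333333, running G = -0.333333
t=1: π = [0.2153, 0.2778, 0.1389, 0.1944, 0.1736], E[r] = -0.9236, γ^t·E[r] = -0.831250, running G = -1.164583
t=2: π = [0.1632, 0.2656, 0.1869, 0.1950, 0.1892], E[r] = -0.7234, γ^t·E[r] = -0.585938, running G = -1.750521
t=3: π = [0.1779, 0.2713, 0.1796, 0.1903, 0.1809], E[r] = -0.7405, γ^t·E[r] = -0.539789, running G = -2.290310
t=4: π = [0.1743, 0.2716, 0.1818, 0.1899, 0.1824], E[r] = -0.7300, γ^t·E[r] = -0.478968, running G = -2.769278

G = -2.7693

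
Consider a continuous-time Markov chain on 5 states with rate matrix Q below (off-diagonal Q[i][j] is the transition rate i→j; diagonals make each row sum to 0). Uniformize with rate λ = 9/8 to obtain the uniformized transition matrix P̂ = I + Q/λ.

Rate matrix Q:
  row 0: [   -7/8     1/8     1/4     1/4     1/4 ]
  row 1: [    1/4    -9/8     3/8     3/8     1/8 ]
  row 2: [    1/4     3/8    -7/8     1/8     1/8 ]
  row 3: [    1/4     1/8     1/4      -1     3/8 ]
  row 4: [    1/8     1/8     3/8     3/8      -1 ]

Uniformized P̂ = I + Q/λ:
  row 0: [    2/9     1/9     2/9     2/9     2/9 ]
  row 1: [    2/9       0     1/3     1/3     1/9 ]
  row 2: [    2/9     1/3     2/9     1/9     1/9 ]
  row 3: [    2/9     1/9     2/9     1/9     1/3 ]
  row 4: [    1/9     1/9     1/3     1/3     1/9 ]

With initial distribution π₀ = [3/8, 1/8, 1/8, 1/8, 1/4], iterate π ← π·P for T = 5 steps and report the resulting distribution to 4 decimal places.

t=0: π = [0.3750, 0.1250, 0.1250, 0.1250, 0.2500]
t=1: π = [0.1944, 0.1250, 0.2639, 0.2361, 0.1806]
t=2: π = [0.2022, 0.1559, 0.2562, 0.2006, 0.1852]
t=3: π = [0.2016, 0.1507, 0.2601, 0.2094, 0.1782]
t=4: π = [0.2024, 0.1522, 0.2588, 0.2066, 0.1800]
t=5: π = [0.2022, 0.1517, 0.2591, 0.2074, 0.1795]

π = [0.2022, 0.1517, 0.2591, 0.2074, 0.1795]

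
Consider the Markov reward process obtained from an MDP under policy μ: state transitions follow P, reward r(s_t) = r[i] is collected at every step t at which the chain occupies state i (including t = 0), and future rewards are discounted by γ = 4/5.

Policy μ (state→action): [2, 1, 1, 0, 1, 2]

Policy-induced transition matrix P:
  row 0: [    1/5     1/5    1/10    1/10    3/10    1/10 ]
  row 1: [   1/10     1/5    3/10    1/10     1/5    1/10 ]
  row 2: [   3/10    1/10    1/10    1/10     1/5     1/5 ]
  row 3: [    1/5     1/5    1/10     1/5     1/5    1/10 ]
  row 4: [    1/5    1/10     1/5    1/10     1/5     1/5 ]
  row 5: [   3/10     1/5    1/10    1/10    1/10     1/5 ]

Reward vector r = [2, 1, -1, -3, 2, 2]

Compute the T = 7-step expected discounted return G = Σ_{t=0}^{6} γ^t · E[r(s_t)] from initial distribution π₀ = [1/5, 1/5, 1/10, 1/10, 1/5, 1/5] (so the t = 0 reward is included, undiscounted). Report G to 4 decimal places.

G = 3.4038

t=0: π = [0.2000, 0.2000, 0.1000, 0.1000, 0.2000, 0.2000], E[r] = 1.0000, γ^t·E[r] = 1.000000, running G = 1.000000
t=1: π = [0.2100, 0.1700, 0.1600, 0.1100, 0.2000, 0.1500], E[r] = 0.8000, γ^t·E[r] = 0.640000, running G = 1.640000
t=2: π = [0.2140, 0.1640, 0.1540, 0.1110, 0.2060, 0.1510], E[r] = 0.8190, γ^t·E[r] = 0.524160, running G = 2.164160
t=3: π = [0.2141, 0.1640, 0.1534, 0.1111, 0.2063, 0.1511], E[r] = 0.8203, γ^t·E[r] = 0.419994, running G = 2.584154
t=4: π = [0.2141, 0.1640, 0.1534, 0.1111, 0.2063, 0.1511], E[r] = 0.8201, γ^t·E[r] = 0.335925, running G = 2.920079
t=5: π = [0.2140, 0.1640, 0.1534, 0.1111, 0.2063, 0.1511], E[r] = 0.8201, γ^t·E[r] = 0.268734, running G = 3.188812
t=6: π = [0.2140, 0.1640, 0.1534, 0.1111, 0.2063, 0.1511], E[r] = 0.8201, γ^t·E[r] = 0.214988, running G = 3.403800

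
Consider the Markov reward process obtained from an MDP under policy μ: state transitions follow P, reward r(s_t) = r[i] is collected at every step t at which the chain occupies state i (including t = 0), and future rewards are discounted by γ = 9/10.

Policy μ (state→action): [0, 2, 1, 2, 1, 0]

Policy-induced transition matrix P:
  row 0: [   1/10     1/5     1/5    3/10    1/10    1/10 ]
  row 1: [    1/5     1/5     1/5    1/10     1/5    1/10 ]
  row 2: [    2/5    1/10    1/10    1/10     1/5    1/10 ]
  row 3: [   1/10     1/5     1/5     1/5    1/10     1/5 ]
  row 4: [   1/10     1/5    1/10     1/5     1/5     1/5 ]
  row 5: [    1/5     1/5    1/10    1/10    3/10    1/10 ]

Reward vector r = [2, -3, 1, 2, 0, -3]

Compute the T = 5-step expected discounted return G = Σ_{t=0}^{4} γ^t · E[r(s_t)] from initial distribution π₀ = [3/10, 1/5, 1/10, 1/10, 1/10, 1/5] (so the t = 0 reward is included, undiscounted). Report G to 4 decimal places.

G = -0.5998

t=0: π = [0.3000, 0.2000, 0.1000, 0.1000, 0.1000, 0.2000], E[r] = -0.3000, γ^t·E[r] = -0.300000, running G = -0.300000
t=1: π = [0.1700, 0.1900, 0.1600, 0.1800, 0.1800, 0.1200], E[r] = -0.0700, γ^t·E[r] = -0.063000, running G = -0.363000
t=2: π = [0.1790, 0.1840, 0.1540, 0.1700, 0.1770, 0.1360], E[r] = -0.1080, γ^t·E[r] = -0.087480, running G = -0.450480
t=3: π = [0.1782, 0.1846, 0.1533, 0.1705, 0.1787, 0.1347], E[r] = -0.1072, γ^t·E[r] = -0.078149, running G = -0.528629
t=4: π = [0.1779, 0.1847, 0.1533, 0.1706, 0.1786, 0.1349], E[r] = -0.1085, γ^t·E[r] = -0.071174, running G = -0.599803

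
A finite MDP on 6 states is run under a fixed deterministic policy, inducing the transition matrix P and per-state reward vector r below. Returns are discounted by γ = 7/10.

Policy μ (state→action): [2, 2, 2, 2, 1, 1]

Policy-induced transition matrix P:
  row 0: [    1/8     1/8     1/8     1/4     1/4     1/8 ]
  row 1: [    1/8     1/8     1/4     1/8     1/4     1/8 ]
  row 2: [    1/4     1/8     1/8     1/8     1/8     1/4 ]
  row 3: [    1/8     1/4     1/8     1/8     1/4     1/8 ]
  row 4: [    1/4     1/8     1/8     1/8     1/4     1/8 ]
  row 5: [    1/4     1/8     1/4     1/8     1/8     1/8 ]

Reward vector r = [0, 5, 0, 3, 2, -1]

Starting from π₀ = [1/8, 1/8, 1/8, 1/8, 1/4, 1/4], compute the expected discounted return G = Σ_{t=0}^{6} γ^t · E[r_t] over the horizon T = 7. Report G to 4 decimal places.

G = 4.1823

t=0: π = [0.1250, 0.1250, 0.1250, 0.1250, 0.2500, 0.2500], E[r] = 1.2500, γ^t·E[r] = 1.250000, running G = 1.250000
t=1: π = [0.2031, 0.1406, 0.1719, 0.1406, 0.2031, 0.1406], E[r] = 1.3906, γ^t·E[r] = 0.973438, running G = 2.223438
t=2: π = [0.1895, 0.1426, 0.1602, 0.1504, 0.2109, 0.1465], E[r] = 1.4395, γ^t·E[r] = 0.705332, running G = 2.928770
t=3: π = [0.1897, 0.1438, 0.1611, 0.1487, 0.2117, 0.1450], E[r] = 1.4434, γ^t·E[r] = 0.495072, running G = 3.423842
t=4: π = [0.1897, 0.1436, 0.1611, 0.1487, 0.2117, 0.1451], E[r] = 1.4424, γ^t·E[r] = 0.346316, running G = 3.770158
t=5: π = [0.1897, 0.1436, 0.1611, 0.1487, 0.2117, 0.1451], E[r] = 1.4424, γ^t·E[r] = 0.242423, running G = 4.012581
t=6: π = [0.1897, 0.1436, 0.1611, 0.1487, 0.2117, 0.1451], E[r] = 1.4424, γ^t·E[r] = 0.169698, running G = 4.182279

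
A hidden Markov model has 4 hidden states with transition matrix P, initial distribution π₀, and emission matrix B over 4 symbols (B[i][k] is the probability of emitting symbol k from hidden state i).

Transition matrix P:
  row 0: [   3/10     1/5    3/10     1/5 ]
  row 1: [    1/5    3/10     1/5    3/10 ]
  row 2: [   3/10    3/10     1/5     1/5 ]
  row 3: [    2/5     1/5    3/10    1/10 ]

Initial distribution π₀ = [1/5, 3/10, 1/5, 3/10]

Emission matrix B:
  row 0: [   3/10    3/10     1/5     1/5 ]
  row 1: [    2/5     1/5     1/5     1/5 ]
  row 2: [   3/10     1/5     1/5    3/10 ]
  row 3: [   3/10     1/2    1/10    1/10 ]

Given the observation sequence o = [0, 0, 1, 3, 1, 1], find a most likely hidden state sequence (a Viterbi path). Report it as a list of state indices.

path = [1, 1, 3, 2, 3, 0]

t=0: δ = [6.000e-02, 1.200e-01, 6.000e-02, 9.000e-02]  (obs o_0=0)
t=1: δ = [1.080e-02, 1.440e-02, 8.100e-03, 1.080e-02]  ψ = [3, 1, 3, 1]  (obs o_1=0)
t=2: δ = [1.296e-03, 8.640e-04, 6.480e-04, 2.160e-03]  ψ = [3, 1, 0, 1]  (obs o_2=1)
t=3: δ = [1.728e-04, 8.640e-05, 1.944e-04, 2.592e-05]  ψ = [3, 3, 3, 0]  (obs o_3=3)
t=4: δ = [1.750e-05, 1.166e-05, 1.037e-05, 1.944e-05]  ψ = [2, 2, 0, 2]  (obs o_4=1)
t=5: δ = [2.333e-06, 7.776e-07, 1.166e-06, 1.750e-06]  ψ = [3, 3, 3, 0]  (obs o_5=1)
backtrack: best end state = 0; path = [1, 1, 3, 2, 3, 0]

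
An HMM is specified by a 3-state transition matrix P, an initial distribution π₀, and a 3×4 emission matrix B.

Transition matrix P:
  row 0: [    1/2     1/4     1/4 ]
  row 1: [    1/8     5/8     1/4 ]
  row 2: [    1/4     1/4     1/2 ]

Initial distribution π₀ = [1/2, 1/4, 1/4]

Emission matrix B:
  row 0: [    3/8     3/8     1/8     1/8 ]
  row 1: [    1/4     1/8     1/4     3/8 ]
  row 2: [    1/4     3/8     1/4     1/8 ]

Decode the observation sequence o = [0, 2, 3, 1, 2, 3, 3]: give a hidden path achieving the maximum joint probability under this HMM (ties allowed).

path = [0, 1, 1, 1, 1, 1, 1]

t=0: δ = [1.875e-01, 6.250e-02, 6.250e-02]  (obs o_0=0)
t=1: δ = [1.172e-02, 1.172e-02, 1.172e-02]  ψ = [0, 0, 0]  (obs o_1=2)
t=2: δ = [7.324e-04, 2.747e-03, 7.324e-04]  ψ = [0, 1, 2]  (obs o_2=3)
t=3: δ = [1.373e-04, 2.146e-04, 2.575e-04]  ψ = [0, 1, 1]  (obs o_3=1)
t=4: δ = [8.583e-06, 3.353e-05, 3.219e-05]  ψ = [0, 1, 2]  (obs o_4=2)
t=5: δ = [1.006e-06, 7.858e-06, 2.012e-06]  ψ = [2, 1, 2]  (obs o_5=3)
t=6: δ = [1.228e-07, 1.842e-06, 2.456e-07]  ψ = [1, 1, 1]  (obs o_6=3)
backtrack: best end state = 1; path = [0, 1, 1, 1, 1, 1, 1]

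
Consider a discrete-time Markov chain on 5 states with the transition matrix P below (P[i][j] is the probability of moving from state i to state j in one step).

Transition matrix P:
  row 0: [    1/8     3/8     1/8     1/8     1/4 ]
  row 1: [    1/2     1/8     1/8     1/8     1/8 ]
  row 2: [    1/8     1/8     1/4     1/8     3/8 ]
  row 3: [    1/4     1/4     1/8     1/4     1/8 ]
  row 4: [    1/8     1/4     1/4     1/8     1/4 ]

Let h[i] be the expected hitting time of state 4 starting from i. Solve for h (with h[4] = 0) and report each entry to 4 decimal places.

h = [4.5902, 5.0492, 3.8033, 5.1803, 0.0000]

First-step conditioning: h[4] = 0; for i ≠ 4, h[i] = 1 + Σ_k P[i][k]·h[k].
  h[0] = 1 + 1/8·h[0] + 3/8·h[1] + 1/8·h[2] + 1/8·h[3]
  h[1] = 1 + 1/2·h[0] + 1/8·h[1] + 1/8·h[2] + 1/8·h[3]
  h[2] = 1 + 1/8·h[0] + 1/8·h[1] + 1/4·h[2] + 1/8·h[3]
  h[3] = 1 + 1/4·h[0] + 1/4·h[1] + 1/8·h[2] + 1/4·h[3]
Solving the 4×4 linear system over states ≠ 4 gives exactly h = [280/61, 308/61, 232/61, 316/61, 0] (h[4] = 0 is the target).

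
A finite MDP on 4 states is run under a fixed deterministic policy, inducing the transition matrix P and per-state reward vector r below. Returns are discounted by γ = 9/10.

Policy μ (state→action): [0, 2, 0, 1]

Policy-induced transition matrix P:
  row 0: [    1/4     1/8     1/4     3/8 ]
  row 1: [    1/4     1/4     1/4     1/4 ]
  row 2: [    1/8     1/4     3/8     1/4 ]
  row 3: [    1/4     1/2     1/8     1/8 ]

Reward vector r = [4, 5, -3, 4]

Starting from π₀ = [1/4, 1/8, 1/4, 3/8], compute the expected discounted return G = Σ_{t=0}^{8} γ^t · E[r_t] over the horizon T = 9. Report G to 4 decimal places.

G = 15.4763

t=0: π = [0.2500, 0.1250, 0.2500, 0.3750], E[r] = 2.3750, γ^t·E[r] = 2.375000, running G = 2.375000
t=1: π = [0.2188, 0.3125, 0.2344, 0.2344], E[r] = 2.6719, γ^t·E[r] = 2.404688, running G = 4.779688
t=2: π = [0.2207, 0.2813, 0.2500, 0.2480], E[r] = 2.5313, γ^t·E[r] = 2.050313, running G = 6.830000
t=3: π = [0.2188, 0.2844, 0.2502, 0.2466], E[r] = 2.5327, γ^t·E[r] = 1.846349, running G = 8.676349
t=4: π = [0.2187, 0.2843, 0.2505, 0.2465], E[r] = 2.5311, γ^t·E[r] = 1.660653, running G = 10.337002
t=5: π = [0.2187, 0.2843, 0.2505, 0.2465], E[r] = 2.5308, γ^t·E[r] = 1.494439, running G = 11.831441
t=6: π = [0.2187, 0.2843, 0.2505, 0.2465], E[r] = 2.5308, γ^t·E[r] = 1.344983, running G = 13.176424
t=7: π = [0.2187, 0.2843, 0.2505, 0.2465], E[r] = 2.5308, γ^t·E[r] = 1.210482, running G = 14.386906
t=8: π = [0.2187, 0.2843, 0.2505, 0.2465], E[r] = 2.5308, γ^t·E[r] = 1.089433, running G = 15.476339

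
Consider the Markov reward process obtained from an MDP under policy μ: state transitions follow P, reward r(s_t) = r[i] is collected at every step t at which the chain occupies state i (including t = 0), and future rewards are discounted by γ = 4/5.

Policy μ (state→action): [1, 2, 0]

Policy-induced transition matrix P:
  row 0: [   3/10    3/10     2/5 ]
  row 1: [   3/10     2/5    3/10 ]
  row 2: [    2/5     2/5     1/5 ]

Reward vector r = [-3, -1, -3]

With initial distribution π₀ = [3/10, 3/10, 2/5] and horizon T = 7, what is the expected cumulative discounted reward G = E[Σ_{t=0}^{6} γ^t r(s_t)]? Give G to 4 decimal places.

t=0: π = [0.3000, 0.3000, 0.4000], E[r] = -2.4000, γ^t·E[r] = -2.400000, running G = -2.400000
t=1: π = [0.3400, 0.3700, 0.2900], E[r] = -2.2600, γ^t·E[r] = -1.808000, running G = -4.208000
t=2: π = [0.3290, 0.3660, 0.3050], E[r] = -2.2680, γ^t·E[r] = -1.451520, running G = -5.659520
t=3: π = [0.3305, 0.3671, 0.3024], E[r] = -2.2658, γ^t·E[r] = -1.160090, running G = -6.819610
t=4: π = [0.3302, 0.3670, 0.3028], E[r] = -2.2661, γ^t·E[r] = -0.928195, running G = -7.747804
t=5: π = [0.3303, 0.3670, 0.3027], E[r] = -2.2660, γ^t·E[r] = -0.742539, running G = -8.490343
t=6: π = [0.3303, 0.3670, 0.3028], E[r] = -2.2661, γ^t·E[r] = -0.594033, running G = -9.084376

G = -9.0844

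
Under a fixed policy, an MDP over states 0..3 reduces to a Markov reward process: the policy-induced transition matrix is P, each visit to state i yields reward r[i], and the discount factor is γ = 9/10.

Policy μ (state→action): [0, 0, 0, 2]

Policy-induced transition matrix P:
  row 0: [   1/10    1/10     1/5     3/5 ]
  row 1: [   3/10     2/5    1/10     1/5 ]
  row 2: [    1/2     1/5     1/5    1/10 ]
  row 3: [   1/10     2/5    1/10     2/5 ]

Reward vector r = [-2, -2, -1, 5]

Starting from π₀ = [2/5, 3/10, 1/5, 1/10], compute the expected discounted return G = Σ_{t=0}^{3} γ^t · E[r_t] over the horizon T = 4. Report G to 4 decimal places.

t=0: π = [0.4000, 0.3000, 0.2000, 0.1000], E[r] = -1.1000, γ^t·E[r] = -1.100000, running G = -1.100000
t=1: π = [0.2400, 0.2400, 0.1600, 0.3600], E[r] = 0.6800, γ^t·E[r] = 0.612000, running G = -0.488000
t=2: π = [0.2120, 0.2960, 0.1400, 0.3520], E[r] = 0.6040, γ^t·E[r] = 0.489240, running G = 0.001240
t=3: π = [0.2152, 0.3084, 0.1352, 0.3412], E[r] = 0.5236, γ^t·E[r] = 0.381704, running G = 0.382944

G = 0.3829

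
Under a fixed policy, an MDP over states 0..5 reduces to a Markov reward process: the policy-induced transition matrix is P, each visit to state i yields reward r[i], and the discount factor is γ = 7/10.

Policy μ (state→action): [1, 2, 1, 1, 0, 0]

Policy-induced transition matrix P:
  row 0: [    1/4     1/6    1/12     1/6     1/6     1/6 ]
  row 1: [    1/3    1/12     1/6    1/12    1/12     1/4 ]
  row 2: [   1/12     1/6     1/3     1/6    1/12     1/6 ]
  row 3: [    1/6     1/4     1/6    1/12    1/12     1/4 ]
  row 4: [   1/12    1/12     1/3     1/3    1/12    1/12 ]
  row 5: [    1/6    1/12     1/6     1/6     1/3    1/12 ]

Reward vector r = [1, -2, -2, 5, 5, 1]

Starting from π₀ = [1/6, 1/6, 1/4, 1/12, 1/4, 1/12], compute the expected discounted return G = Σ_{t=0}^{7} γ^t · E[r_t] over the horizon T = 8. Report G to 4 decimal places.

G = 3.5098

t=0: π = [0.1667, 0.1667, 0.2500, 0.0833, 0.2500, 0.0833], E[r] = 1.0833, γ^t·E[r] = 1.083333, running G = 1.083333
t=1: π = [0.1667, 0.1319, 0.2361, 0.1875, 0.1181, 0.1597], E[r] = 1.1181, γ^t·E[r] = 0.782639, running G = 1.865972
t=2: π = [0.1730, 0.1481, 0.2118, 0.1597, 0.1372, 0.1701], E[r] = 1.1076, γ^t·E[r] = 0.542743, running G = 2.408715
t=3: π = [0.1767, 0.1420, 0.2104, 0.1639, 0.1403, 0.1667], E[r] = 1.1593, γ^t·E[r] = 0.397652, running G = 2.806368
t=4: π = [0.1758, 0.1429, 0.2104, 0.1646, 0.1397, 0.1666], E[r] = 1.1573, γ^t·E[r] = 0.277866, running G = 3.084233
t=5: π = [0.1760, 0.1429, 0.2104, 0.1643, 0.1396, 0.1668], E[r] = 1.1559, γ^t·E[r] = 0.194275, running G = 3.278508
t=6: π = [0.1760, 0.1429, 0.2103, 0.1643, 0.1397, 0.1667], E[r] = 1.1563, γ^t·E[r] = 0.136040, running G = 3.414548
t=7: π = [0.1760, 0.1429, 0.2103, 0.1643, 0.1397, 0.1667], E[r] = 1.1564, γ^t·E[r] = 0.095230, running G = 3.509778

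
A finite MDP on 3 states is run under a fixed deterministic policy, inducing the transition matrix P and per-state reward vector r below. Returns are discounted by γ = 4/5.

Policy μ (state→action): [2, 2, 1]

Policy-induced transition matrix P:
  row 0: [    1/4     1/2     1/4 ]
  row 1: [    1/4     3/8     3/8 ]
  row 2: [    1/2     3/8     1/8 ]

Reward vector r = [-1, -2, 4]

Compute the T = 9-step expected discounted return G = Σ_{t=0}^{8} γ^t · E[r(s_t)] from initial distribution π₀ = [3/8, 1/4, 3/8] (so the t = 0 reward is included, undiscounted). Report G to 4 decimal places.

G = 0.2540

t=0: π = [0.3750, 0.2500, 0.3750], E[r] = 0.6250, γ^t·E[r] = 0.625000, running G = 0.625000
t=1: π = [0.3438, 0.4219, 0.2344], E[r] = -0.2500, γ^t·E[r] = -0.200000, running G = 0.425000
t=2: π = [0.3086, 0.4180, 0.2734], E[r] = -0.0508, γ^t·E[r] = -0.032500, running G = 0.392500
t=3: π = [0.3184, 0.4136, 0.2681], E[r] = -0.0732, γ^t·E[r] = -0.037500, running G = 0.355000
t=4: π = [0.3170, 0.4148, 0.2682], E[r] = -0.0739, γ^t·E[r] = -0.030250, running G = 0.324750
t=5: π = [0.3170, 0.4146, 0.2683], E[r] = -0.0730, γ^t·E[r] = -0.023920, running G = 0.300830
t=6: π = [0.3171, 0.4146, 0.2683], E[r] = -0.0732, γ^t·E[r] = -0.019187, running G = 0.281643
t=7: π = [0.3171, 0.4146, 0.2683], E[r] = -0.0732, γ^t·E[r] = -0.015345, running G = 0.266298
t=8: π = [0.3171, 0.4146, 0.2683], E[r] = -0.0732, γ^t·E[r] = -0.012276, running G = 0.254022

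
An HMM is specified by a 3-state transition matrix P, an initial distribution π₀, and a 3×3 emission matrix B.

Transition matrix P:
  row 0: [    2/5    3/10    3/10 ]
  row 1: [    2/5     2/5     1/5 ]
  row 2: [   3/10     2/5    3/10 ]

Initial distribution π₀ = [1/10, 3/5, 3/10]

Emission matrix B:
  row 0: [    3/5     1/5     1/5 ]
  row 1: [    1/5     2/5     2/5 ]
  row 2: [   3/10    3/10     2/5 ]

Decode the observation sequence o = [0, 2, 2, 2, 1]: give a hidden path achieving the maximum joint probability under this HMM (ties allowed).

t=0: δ = [6.000e-02, 1.200e-01, 9.000e-02]  (obs o_0=0)
t=1: δ = [9.600e-03, 1.920e-02, 1.080e-02]  ψ = [1, 1, 2]  (obs o_1=2)
t=2: δ = [1.536e-03, 3.072e-03, 1.536e-03]  ψ = [1, 1, 1]  (obs o_2=2)
t=3: δ = [2.458e-04, 4.915e-04, 2.458e-04]  ψ = [1, 1, 1]  (obs o_3=2)
t=4: δ = [3.932e-05, 7.864e-05, 2.949e-05]  ψ = [1, 1, 1]  (obs o_4=1)
backtrack: best end state = 1; path = [1, 1, 1, 1, 1]

path = [1, 1, 1, 1, 1]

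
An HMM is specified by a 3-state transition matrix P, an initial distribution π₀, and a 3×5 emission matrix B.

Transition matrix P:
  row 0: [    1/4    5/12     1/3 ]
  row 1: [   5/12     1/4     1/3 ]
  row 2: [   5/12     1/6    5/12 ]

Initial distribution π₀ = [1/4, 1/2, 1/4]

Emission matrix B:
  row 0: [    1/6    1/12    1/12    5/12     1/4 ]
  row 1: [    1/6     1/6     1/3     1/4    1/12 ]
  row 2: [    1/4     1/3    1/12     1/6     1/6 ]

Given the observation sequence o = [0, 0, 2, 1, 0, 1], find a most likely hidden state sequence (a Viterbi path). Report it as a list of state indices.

path = [1, 0, 1, 2, 2, 2]

t=0: δ = [4.167e-02, 8.333e-02, 6.250e-02]  (obs o_0=0)
t=1: δ = [5.787e-03, 3.472e-03, 6.944e-03]  ψ = [1, 1, 1]  (obs o_1=0)
t=2: δ = [2.411e-04, 8.038e-04, 2.411e-04]  ψ = [2, 0, 2]  (obs o_2=2)
t=3: δ = [2.791e-05, 3.349e-05, 8.931e-05]  ψ = [1, 1, 1]  (obs o_3=1)
t=4: δ = [6.202e-06, 2.481e-06, 9.303e-06]  ψ = [2, 2, 2]  (obs o_4=0)
t=5: δ = [3.230e-07, 4.307e-07, 1.292e-06]  ψ = [2, 0, 2]  (obs o_5=1)
backtrack: best end state = 2; path = [1, 0, 1, 2, 2, 2]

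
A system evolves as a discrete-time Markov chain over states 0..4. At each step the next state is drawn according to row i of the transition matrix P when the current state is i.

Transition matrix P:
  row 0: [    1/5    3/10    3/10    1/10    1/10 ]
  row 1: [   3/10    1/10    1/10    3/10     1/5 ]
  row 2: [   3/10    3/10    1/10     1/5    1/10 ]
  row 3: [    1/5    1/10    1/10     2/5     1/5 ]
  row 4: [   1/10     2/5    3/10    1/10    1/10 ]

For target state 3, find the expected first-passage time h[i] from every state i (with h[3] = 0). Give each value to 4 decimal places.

First-step conditioning: h[3] = 0; for i ≠ 3, h[i] = 1 + Σ_k P[i][k]·h[k].
  h[0] = 1 + 1/5·h[0] + 3/10·h[1] + 3/10·h[2] + 1/10·h[4]
  h[1] = 1 + 3/10·h[0] + 1/10·h[1] + 1/10·h[2] + 1/5·h[4]
  h[2] = 1 + 3/10·h[0] + 3/10·h[1] + 1/10·h[2] + 1/10·h[4]
  h[4] = 1 + 1/10·h[0] + 2/5·h[1] + 3/10·h[2] + 1/10·h[4]
Solving the 4×4 linear system over states ≠ 3 gives exactly h = [14280/2467, 12080/2467, 13090/2467, 0, 14060/2467] (h[3] = 0 is the target).

h = [5.7884, 4.8966, 5.3060, 0.0000, 5.6992]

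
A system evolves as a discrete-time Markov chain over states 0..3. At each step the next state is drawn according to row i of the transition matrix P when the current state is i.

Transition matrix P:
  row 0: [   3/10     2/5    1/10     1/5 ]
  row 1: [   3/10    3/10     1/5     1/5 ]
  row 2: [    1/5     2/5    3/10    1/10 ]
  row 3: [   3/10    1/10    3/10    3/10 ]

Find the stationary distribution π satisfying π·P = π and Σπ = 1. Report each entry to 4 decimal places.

Balance equations π_j = Σ_i π_i·P[i][j]:
  π_0 = 3/10·π_0 + 3/10·π_1 + 1/5·π_2 + 3/10·π_3
  π_1 = 2/5·π_0 + 3/10·π_1 + 2/5·π_2 + 1/10·π_3
  π_2 = 1/10·π_0 + 1/5·π_1 + 3/10·π_2 + 3/10·π_3
  normalize: π_0 + π_1 + π_2 + π_3 = 1
Solving the linear system gives exactly π = [226/811, 251/811, 173/811, 161/811].

π = [0.2787, 0.3095, 0.2133, 0.1985]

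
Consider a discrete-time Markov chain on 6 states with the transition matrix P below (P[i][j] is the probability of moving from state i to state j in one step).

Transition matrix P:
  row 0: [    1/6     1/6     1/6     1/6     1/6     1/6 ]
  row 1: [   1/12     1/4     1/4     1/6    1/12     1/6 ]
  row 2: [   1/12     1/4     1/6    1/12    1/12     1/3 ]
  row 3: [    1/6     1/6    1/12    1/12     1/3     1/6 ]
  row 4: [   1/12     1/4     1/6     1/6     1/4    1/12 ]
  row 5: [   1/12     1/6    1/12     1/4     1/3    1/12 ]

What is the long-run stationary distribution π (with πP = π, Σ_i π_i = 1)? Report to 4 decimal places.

Balance equations π_j = Σ_i π_i·P[i][j]:
  π_0 = 1/6·π_0 + 1/12·π_1 + 1/12·π_2 + 1/6·π_3 + 1/12·π_4 + 1/12·π_5
  π_1 = 1/6·π_0 + 1/4·π_1 + 1/4·π_2 + 1/6·π_3 + 1/4·π_4 + 1/6·π_5
  π_2 = 1/6·π_0 + 1/4·π_1 + 1/6·π_2 + 1/12·π_3 + 1/6·π_4 + 1/12·π_5
  π_3 = 1/6·π_0 + 1/6·π_1 + 1/12·π_2 + 1/12·π_3 + 1/6·π_4 + 1/4·π_5
  π_4 = 1/6·π_0 + 1/12·π_1 + 1/12·π_2 + 1/3·π_3 + 1/4·π_4 + 1/3·π_5
  normalize: π_0 + π_1 + π_2 + π_3 + π_4 + π_5 = 1
Solving the linear system gives exactly π = [13187/125681, 27006/125681, 19882/125681, 19376/125681, 25822/125681, 20408/125681].

π = [0.1049, 0.2149, 0.1582, 0.1542, 0.2055, 0.1624]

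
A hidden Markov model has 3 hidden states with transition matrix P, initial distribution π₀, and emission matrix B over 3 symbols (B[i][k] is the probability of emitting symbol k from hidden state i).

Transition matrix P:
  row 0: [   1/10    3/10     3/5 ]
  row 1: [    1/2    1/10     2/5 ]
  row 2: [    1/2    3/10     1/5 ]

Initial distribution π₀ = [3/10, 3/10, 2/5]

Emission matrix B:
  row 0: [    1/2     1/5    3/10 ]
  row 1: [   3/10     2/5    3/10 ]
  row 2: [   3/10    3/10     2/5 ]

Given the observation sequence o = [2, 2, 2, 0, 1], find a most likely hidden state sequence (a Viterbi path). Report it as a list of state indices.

path = [2, 0, 2, 0, 2]

t=0: δ = [9.000e-02, 9.000e-02, 1.600e-01]  (obs o_0=2)
t=1: δ = [2.400e-02, 1.440e-02, 2.160e-02]  ψ = [2, 2, 0]  (obs o_1=2)
t=2: δ = [3.240e-03, 2.160e-03, 5.760e-03]  ψ = [2, 0, 0]  (obs o_2=2)
t=3: δ = [1.440e-03, 5.184e-04, 5.832e-04]  ψ = [2, 2, 0]  (obs o_3=0)
t=4: δ = [5.832e-05, 1.728e-04, 2.592e-04]  ψ = [2, 0, 0]  (obs o_4=1)
backtrack: best end state = 2; path = [2, 0, 2, 0, 2]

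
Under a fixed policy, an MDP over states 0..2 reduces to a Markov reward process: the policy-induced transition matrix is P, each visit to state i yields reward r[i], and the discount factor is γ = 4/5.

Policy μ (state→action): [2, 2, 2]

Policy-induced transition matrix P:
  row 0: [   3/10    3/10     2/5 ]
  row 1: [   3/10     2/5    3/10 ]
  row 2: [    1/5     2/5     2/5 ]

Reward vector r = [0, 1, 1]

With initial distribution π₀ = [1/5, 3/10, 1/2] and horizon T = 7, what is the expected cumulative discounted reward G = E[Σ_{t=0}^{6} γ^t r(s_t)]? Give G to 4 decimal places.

G = 2.9844

t=0: π = [0.2000, 0.3000, 0.5000], E[r] = 0.8000, γ^t·E[r] = 0.800000, running G = 0.800000
t=1: π = [0.2500, 0.3800, 0.3700], E[r] = 0.7500, γ^t·E[r] = 0.600000, running G = 1.400000
t=2: π = [0.2630, 0.3750, 0.3620], E[r] = 0.7370, γ^t·E[r] = 0.471680, running G = 1.871680
t=3: π = [0.2638, 0.3737, 0.3625], E[r] = 0.7362, γ^t·E[r] = 0.376934, running G = 2.248614
t=4: π = [0.2638, 0.3736, 0.3626], E[r] = 0.7363, γ^t·E[r] = 0.301568, running G = 2.550182
t=5: π = [0.2637, 0.3736, 0.3626], E[r] = 0.7363, γ^t·E[r] = 0.241259, running G = 2.791441
t=6: π = [0.2637, 0.3736, 0.3626], E[r] = 0.7363, γ^t·E[r] = 0.193007, running G = 2.984448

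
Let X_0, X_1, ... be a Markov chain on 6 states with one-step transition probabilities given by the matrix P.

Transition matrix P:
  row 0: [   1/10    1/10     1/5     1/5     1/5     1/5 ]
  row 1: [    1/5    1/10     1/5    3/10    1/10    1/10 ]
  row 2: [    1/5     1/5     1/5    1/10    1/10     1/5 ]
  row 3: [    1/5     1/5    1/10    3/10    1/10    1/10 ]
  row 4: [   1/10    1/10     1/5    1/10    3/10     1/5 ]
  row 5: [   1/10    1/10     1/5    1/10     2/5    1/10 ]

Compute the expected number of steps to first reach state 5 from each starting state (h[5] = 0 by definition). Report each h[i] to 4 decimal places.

First-step conditioning: h[5] = 0; for i ≠ 5, h[i] = 1 + Σ_k P[i][k]·h[k].
  h[0] = 1 + 1/10·h[0] + 1/10·h[1] + 1/5·h[2] + 1/5·h[3] + 1/5·h[4]
  h[1] = 1 + 1/5·h[0] + 1/10·h[1] + 1/5·h[2] + 3/10·h[3] + 1/10·h[4]
  h[2] = 1 + 1/5·h[0] + 1/5·h[1] + 1/5·h[2] + 1/10·h[3] + 1/10·h[4]
  h[3] = 1 + 1/5·h[0] + 1/5·h[1] + 1/10·h[2] + 3/10·h[3] + 1/10·h[4]
  h[4] = 1 + 1/10·h[0] + 1/10·h[1] + 1/5·h[2] + 1/10·h[3] + 3/10·h[4]
Solving the 5×5 linear system over states ≠ 5 gives exactly h = [1305/217, 623/93, 3916/651, 2937/434, 1103/186, 0] (h[5] = 0 is the target).

h = [6.0138, 6.6989, 6.0154, 6.7673, 5.9301, 0.0000]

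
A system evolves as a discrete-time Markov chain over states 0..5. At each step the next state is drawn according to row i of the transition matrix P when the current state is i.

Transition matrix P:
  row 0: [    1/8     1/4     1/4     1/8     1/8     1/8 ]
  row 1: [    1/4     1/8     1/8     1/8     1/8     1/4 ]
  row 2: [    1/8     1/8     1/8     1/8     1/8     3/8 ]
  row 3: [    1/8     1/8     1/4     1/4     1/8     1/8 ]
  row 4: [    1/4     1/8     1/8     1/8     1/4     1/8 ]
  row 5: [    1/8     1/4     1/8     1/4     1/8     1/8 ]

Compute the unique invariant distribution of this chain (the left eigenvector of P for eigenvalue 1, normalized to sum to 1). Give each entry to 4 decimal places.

Balance equations π_j = Σ_i π_i·P[i][j]:
  π_0 = 1/8·π_0 + 1/4·π_1 + 1/8·π_2 + 1/8·π_3 + 1/4·π_4 + 1/8·π_5
  π_1 = 1/4·π_0 + 1/8·π_1 + 1/8·π_2 + 1/8·π_3 + 1/8·π_4 + 1/4·π_5
  π_2 = 1/4·π_0 + 1/8·π_1 + 1/8·π_2 + 1/4·π_3 + 1/8·π_4 + 1/8·π_5
  π_3 = 1/8·π_0 + 1/8·π_1 + 1/8·π_2 + 1/4·π_3 + 1/8·π_4 + 1/4·π_5
  π_4 = 1/8·π_0 + 1/8·π_1 + 1/8·π_2 + 1/8·π_3 + 1/4·π_4 + 1/8·π_5
  normalize: π_0 + π_1 + π_2 + π_3 + π_4 + π_5 = 1
Solving the linear system gives exactly π = [5287/32242, 2724/16121, 5375/32242, 5471/32242, 1/7, 865/4606].

π = [0.1640, 0.1690, 0.1667, 0.1697, 0.1429, 0.1878]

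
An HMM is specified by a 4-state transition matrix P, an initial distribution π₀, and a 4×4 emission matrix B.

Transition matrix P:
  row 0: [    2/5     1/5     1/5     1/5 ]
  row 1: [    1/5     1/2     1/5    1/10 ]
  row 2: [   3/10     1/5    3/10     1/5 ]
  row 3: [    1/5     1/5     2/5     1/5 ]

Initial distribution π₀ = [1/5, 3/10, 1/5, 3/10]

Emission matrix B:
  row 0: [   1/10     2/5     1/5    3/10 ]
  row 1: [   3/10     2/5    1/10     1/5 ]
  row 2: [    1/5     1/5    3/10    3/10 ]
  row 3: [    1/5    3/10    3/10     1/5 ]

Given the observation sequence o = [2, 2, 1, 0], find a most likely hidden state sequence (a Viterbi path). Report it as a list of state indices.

path = [3, 2, 1, 1]

t=0: δ = [4.000e-02, 3.000e-02, 6.000e-02, 9.000e-02]  (obs o_0=2)
t=1: δ = [3.600e-03, 1.800e-03, 1.080e-02, 5.400e-03]  ψ = [2, 3, 3, 3]  (obs o_1=2)
t=2: δ = [1.296e-03, 8.640e-04, 6.480e-04, 6.480e-04]  ψ = [2, 2, 2, 2]  (obs o_2=1)
t=3: δ = [5.184e-05, 1.296e-04, 5.184e-05, 5.184e-05]  ψ = [0, 1, 0, 0]  (obs o_3=0)
backtrack: best end state = 1; path = [3, 2, 1, 1]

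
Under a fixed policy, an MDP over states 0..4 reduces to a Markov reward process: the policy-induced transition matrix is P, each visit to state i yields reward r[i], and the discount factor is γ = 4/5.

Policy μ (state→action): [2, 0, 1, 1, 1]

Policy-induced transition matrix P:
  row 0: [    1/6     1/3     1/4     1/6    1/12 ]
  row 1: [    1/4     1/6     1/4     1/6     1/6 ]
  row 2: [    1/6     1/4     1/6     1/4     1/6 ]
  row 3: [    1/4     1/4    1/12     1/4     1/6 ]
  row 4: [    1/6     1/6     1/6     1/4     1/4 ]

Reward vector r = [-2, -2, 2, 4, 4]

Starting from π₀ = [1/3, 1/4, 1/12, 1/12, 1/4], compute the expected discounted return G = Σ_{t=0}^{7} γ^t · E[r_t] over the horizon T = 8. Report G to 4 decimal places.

t=0: π = [0.3333, 0.2500, 0.0833, 0.0833, 0.2500], E[r] = 0.3333, γ^t·E[r] = 0.333333, running G = 0.333333
t=1: π = [0.1944, 0.2361, 0.2083, 0.2014, 0.1597], E[r] = 1.0000, γ^t·E[r] = 0.800000, running G = 1.133333
t=2: π = [0.2031, 0.2332, 0.1858, 0.2141, 0.1638], E[r] = 1.0104, γ^t·E[r] = 0.646667, running G = 1.780000
t=3: π = [0.2039, 0.2338, 0.1852, 0.2136, 0.1634], E[r] = 1.0029, γ^t·E[r] = 0.513481, running G = 2.293481
t=4: π = [0.2040, 0.2339, 0.1853, 0.2135, 0.1633], E[r] = 1.0022, γ^t·E[r] = 0.410505, running G = 2.703987
t=5: π = [0.2040, 0.2339, 0.1854, 0.2135, 0.1633], E[r] = 1.0022, γ^t·E[r] = 0.328396, running G = 3.032383
t=6: π = [0.2040, 0.2339, 0.1854, 0.2135, 0.1633], E[r] = 1.0022, γ^t·E[r] = 0.262717, running G = 3.295099
t=7: π = [0.2040, 0.2339, 0.1854, 0.2135, 0.1633], E[r] = 1.0022, γ^t·E[r] = 0.210173, running G = 3.505272

G = 3.5053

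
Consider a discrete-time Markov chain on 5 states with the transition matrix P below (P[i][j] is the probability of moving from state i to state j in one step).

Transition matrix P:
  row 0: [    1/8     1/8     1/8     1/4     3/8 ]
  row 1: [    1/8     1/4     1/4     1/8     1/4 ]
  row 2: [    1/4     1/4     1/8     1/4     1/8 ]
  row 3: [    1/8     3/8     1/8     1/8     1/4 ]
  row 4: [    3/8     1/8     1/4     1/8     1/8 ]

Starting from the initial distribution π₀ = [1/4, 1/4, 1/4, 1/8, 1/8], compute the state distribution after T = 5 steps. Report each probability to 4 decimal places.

π = [0.2037, 0.2181, 0.1804, 0.1730, 0.2248]

t=0: π = [0.2500, 0.2500, 0.2500, 0.1250, 0.1250]
t=1: π = [0.1875, 0.2188, 0.1719, 0.1875, 0.2344]
t=2: π = [0.2051, 0.2207, 0.1816, 0.1699, 0.2227]
t=3: π = [0.2034, 0.2178, 0.1804, 0.1733, 0.2251]
t=4: π = [0.2038, 0.2181, 0.1804, 0.1730, 0.2247]
t=5: π = [0.2037, 0.2181, 0.1804, 0.1730, 0.2248]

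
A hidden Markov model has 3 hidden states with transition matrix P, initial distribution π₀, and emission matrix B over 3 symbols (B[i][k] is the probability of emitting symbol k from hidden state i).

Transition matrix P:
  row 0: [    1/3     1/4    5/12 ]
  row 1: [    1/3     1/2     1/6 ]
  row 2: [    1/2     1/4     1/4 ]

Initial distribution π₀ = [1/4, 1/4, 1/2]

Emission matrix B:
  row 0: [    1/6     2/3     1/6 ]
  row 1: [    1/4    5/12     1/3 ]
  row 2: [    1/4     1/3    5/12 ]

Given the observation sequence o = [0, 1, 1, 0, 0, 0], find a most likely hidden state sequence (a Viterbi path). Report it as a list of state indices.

path = [2, 0, 0, 1, 1, 1]

t=0: δ = [4.167e-02, 6.250e-02, 1.250e-01]  (obs o_0=0)
t=1: δ = [4.167e-02, 1.302e-02, 1.042e-02]  ψ = [2, 1, 2]  (obs o_1=1)
t=2: δ = [9.259e-03, 4.340e-03, 5.787e-03]  ψ = [0, 0, 0]  (obs o_2=1)
t=3: δ = [5.144e-04, 5.787e-04, 9.645e-04]  ψ = [0, 0, 0]  (obs o_3=0)
t=4: δ = [8.038e-05, 7.234e-05, 6.028e-05]  ψ = [2, 1, 2]  (obs o_4=0)
t=5: δ = [5.023e-06, 9.042e-06, 8.372e-06]  ψ = [2, 1, 0]  (obs o_5=0)
backtrack: best end state = 1; path = [2, 0, 0, 1, 1, 1]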